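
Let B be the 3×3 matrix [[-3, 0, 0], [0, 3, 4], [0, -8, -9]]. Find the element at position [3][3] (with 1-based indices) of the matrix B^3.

-249

Characteristic polynomial: λ^3 + 9λ^2 + 23λ + 15 = (λ + 1)(λ + 3)(λ + 5), so the eigenvalues are -5, -3, -1.
λ=-3: eigenvector (1, 0, 0).
λ=-1: eigenvector (0, 1, -1).
λ=-5: eigenvector (0, -1, 2).
P = [[1, 0, 0], [0, 1, -1], [0, -1, 2]], D = diag(-3, -1, -5), P⁻¹ = [[1, 0, 0], [0, 2, 1], [0, 1, 1]].
B³ = P·diag(-27, -1, -125)·P⁻¹ = [[-27, 0, 0], [0, 123, 124], [0, -248, -249]].
The requested entry is -249.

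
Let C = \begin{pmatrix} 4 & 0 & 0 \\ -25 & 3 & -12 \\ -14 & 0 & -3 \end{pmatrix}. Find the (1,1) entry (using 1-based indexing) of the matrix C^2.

Characteristic polynomial: μ^3 - 4μ^2 - 9μ + 36 = (μ - 4)(μ - 3)(μ + 3), so the eigenvalues are -3, 3, 4.
μ=4: eigenvector (1, -1, -2).
μ=3: eigenvector (0, 1, 0).
μ=-3: eigenvector (0, 2, 1).
P = [[1, 0, 0], [-1, 1, 2], [-2, 0, 1]], D = diag(4, 3, -3), P⁻¹ = [[1, 0, 0], [-3, 1, -2], [2, 0, 1]].
C² = P·diag(16, 9, 9)·P⁻¹ = [[16, 0, 0], [-7, 9, 0], [-14, 0, 9]].
The requested entry is 16.

16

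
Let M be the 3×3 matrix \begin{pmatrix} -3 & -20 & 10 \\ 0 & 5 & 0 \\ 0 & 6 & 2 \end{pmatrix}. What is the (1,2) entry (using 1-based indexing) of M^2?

Characteristic polynomial: r^3 - 4r^2 - 11r + 30 = (r - 5)(r - 2)(r + 3), so the eigenvalues are -3, 2, 5.
r=-3: eigenvector (1, 0, 0).
r=2: eigenvector (2, 0, 1).
r=5: eigenvector (0, 1, 2).
P = [[1, 2, 0], [0, 0, 1], [0, 1, 2]], D = diag(-3, 2, 5), P⁻¹ = [[1, 4, -2], [0, -2, 1], [0, 1, 0]].
M² = P·diag(9, 4, 25)·P⁻¹ = [[9, 20, -10], [0, 25, 0], [0, 42, 4]].
The requested entry is 20.

20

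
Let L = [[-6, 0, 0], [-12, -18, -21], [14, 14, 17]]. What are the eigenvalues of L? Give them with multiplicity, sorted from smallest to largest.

-6, -4, 3

Characteristic polynomial: p(μ) = μ^3 + 7μ^2 - 6μ - 72 = (μ - 3)(μ + 4)(μ + 6).
Roots (with multiplicity): -6, -4, 3.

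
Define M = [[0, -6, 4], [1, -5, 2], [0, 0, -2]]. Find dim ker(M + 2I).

M + 2I = [[2, -6, 4], [1, -3, 2], [0, 0, 0]].
This matrix has rank 1, so its null space has dimension 3 − 1 = 2.

2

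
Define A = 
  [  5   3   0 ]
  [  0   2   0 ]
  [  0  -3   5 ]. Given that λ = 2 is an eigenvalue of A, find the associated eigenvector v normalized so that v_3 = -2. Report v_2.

-2

A − 2I = [[3, 3, 0], [0, 0, 0], [0, -3, 3]].
Solving (A − 2I)v = 0 gives the eigenspace spanned by (2, -2, -2).
With v_3 = -2, v = (2, -2, -2), so v_2 = -2.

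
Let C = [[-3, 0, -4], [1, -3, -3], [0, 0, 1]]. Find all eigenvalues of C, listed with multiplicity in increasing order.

-3, -3, 1

Characteristic polynomial: p(μ) = μ^3 + 5μ^2 + 3μ - 9 = (μ - 1)(μ + 3)^2.
Roots (with multiplicity): -3, -3, 1.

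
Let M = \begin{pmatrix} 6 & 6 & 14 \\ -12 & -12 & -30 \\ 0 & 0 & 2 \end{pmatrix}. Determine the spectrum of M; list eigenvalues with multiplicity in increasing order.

Characteristic polynomial: p(r) = r^3 + 4r^2 - 12r = r(r - 2)(r + 6).
Roots (with multiplicity): -6, 0, 2.

-6, 0, 2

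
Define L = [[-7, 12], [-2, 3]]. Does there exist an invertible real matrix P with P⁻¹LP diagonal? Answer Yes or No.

Yes

Characteristic polynomial: p(s) = s^2 + 4s + 3 = (s + 1)(s + 3).
All 2 eigenvalues are distinct, so L is diagonalizable.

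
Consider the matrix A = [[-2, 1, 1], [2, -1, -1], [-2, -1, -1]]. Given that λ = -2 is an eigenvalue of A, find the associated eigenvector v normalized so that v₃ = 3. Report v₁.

A + 2I = [[0, 1, 1], [2, 1, -1], [-2, -1, 1]].
Solving (A + 2I)v = 0 gives the eigenspace spanned by (3, -3, 3).
With v₃ = 3, v = (3, -3, 3), so v₁ = 3.

3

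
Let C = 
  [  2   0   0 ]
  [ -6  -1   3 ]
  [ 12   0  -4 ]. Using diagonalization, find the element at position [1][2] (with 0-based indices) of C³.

63

Characteristic polynomial: μ^3 + 3μ^2 - 6μ - 8 = (μ - 2)(μ + 1)(μ + 4), so the eigenvalues are -4, -1, 2.
μ=2: eigenvector (1, 0, 2).
μ=-1: eigenvector (0, 1, 0).
μ=-4: eigenvector (0, -1, 1).
P = [[1, 0, 0], [0, 1, -1], [2, 0, 1]], D = diag(2, -1, -4), P⁻¹ = [[1, 0, 0], [-2, 1, 1], [-2, 0, 1]].
C³ = P·diag(8, -1, -64)·P⁻¹ = [[8, 0, 0], [-126, -1, 63], [144, 0, -64]].
The requested entry is 63.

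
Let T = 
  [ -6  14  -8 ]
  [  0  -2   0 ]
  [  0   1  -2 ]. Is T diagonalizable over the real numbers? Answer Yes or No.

Characteristic polynomial: p(μ) = μ^3 + 10μ^2 + 28μ + 24 = (μ + 2)^2(μ + 6).
μ = -2 has algebraic multiplicity 2; rank(T + 2I) = 2, so geometric multiplicity = 1.
Geometric multiplicity < algebraic multiplicity, so T is not diagonalizable.

No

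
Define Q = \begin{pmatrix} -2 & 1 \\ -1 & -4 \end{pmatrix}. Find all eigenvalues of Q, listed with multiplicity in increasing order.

Characteristic polynomial: p(r) = r^2 + 6r + 9 = (r + 3)^2.
Roots (with multiplicity): -3, -3.

-3, -3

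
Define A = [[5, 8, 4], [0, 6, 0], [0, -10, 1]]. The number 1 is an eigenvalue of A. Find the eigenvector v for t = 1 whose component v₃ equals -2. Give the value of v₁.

2

A − 1I = [[4, 8, 4], [0, 5, 0], [0, -10, 0]].
Solving (A − 1I)v = 0 gives the eigenspace spanned by (2, 0, -2).
With v₃ = -2, v = (2, 0, -2), so v₁ = 2.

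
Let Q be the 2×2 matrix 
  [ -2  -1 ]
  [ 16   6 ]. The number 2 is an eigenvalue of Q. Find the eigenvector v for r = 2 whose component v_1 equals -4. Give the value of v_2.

Q − 2I = [[-4, -1], [16, 4]].
Solving (Q − 2I)v = 0 gives the eigenspace spanned by (-4, 16).
With v_1 = -4, v = (-4, 16), so v_2 = 16.

16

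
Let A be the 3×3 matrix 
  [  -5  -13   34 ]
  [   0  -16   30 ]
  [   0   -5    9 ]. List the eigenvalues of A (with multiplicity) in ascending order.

-6, -5, -1

Characteristic polynomial: p(t) = t^3 + 12t^2 + 41t + 30 = (t + 1)(t + 5)(t + 6).
Roots (with multiplicity): -6, -5, -1.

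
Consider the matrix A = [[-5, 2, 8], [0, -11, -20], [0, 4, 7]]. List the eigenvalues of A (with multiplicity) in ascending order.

-5, -3, -1

Characteristic polynomial: p(s) = s^3 + 9s^2 + 23s + 15 = (s + 1)(s + 3)(s + 5).
Roots (with multiplicity): -5, -3, -1.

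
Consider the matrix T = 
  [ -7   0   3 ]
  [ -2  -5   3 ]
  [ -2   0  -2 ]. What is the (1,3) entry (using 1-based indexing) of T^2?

-27

Characteristic polynomial: λ^3 + 14λ^2 + 65λ + 100 = (λ + 4)(λ + 5)^2, so the eigenvalues are -5, -5, -4.
λ=-5: eigenvector (3, 3, 2).
λ=-5: eigenvector (0, 1, 0).
λ=-4: eigenvector (1, 1, 1).
P = [[3, 0, 1], [3, 1, 1], [2, 0, 1]], D = diag(-5, -5, -4), P⁻¹ = [[1, 0, -1], [-1, 1, 0], [-2, 0, 3]].
T² = P·diag(25, 25, 16)·P⁻¹ = [[43, 0, -27], [18, 25, -27], [18, 0, -2]].
The requested entry is -27.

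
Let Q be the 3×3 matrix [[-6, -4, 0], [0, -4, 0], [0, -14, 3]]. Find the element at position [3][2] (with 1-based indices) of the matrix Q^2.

14

Characteristic polynomial: s^3 + 7s^2 - 6s - 72 = (s - 3)(s + 4)(s + 6), so the eigenvalues are -6, -4, 3.
s=-6: eigenvector (1, 0, 0).
s=-4: eigenvector (-2, 1, 2).
s=3: eigenvector (0, 0, 1).
P = [[1, -2, 0], [0, 1, 0], [0, 2, 1]], D = diag(-6, -4, 3), P⁻¹ = [[1, 2, 0], [0, 1, 0], [0, -2, 1]].
Q² = P·diag(36, 16, 9)·P⁻¹ = [[36, 40, 0], [0, 16, 0], [0, 14, 9]].
The requested entry is 14.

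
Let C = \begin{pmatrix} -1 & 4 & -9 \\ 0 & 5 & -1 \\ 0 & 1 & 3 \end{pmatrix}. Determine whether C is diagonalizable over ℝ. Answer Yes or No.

Characteristic polynomial: p(μ) = μ^3 - 7μ^2 + 8μ + 16 = (μ - 4)^2(μ + 1).
μ = 4 has algebraic multiplicity 2; rank(C − 4I) = 2, so geometric multiplicity = 1.
Geometric multiplicity < algebraic multiplicity, so C is not diagonalizable.

No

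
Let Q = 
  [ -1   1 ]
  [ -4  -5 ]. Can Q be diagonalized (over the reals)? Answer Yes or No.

No

Characteristic polynomial: p(s) = s^2 + 6s + 9 = (s + 3)^2.
s = -3 has algebraic multiplicity 2; rank(Q + 3I) = 1, so geometric multiplicity = 1.
Geometric multiplicity < algebraic multiplicity, so Q is not diagonalizable.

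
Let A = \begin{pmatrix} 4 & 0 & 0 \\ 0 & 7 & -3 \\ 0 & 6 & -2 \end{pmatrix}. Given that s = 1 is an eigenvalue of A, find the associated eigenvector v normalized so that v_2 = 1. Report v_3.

2

A − 1I = [[3, 0, 0], [0, 6, -3], [0, 6, -3]].
Solving (A − 1I)v = 0 gives the eigenspace spanned by (0, 1, 2).
With v_2 = 1, v = (0, 1, 2), so v_3 = 2.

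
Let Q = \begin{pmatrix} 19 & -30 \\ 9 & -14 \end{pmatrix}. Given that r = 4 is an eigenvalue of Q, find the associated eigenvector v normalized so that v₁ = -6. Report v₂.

Q − 4I = [[15, -30], [9, -18]].
Solving (Q − 4I)v = 0 gives the eigenspace spanned by (-6, -3).
With v₁ = -6, v = (-6, -3), so v₂ = -3.

-3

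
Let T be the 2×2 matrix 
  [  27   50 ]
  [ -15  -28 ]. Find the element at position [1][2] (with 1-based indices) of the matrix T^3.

350

Characteristic polynomial: μ^2 + μ - 6 = (μ - 2)(μ + 3), so the eigenvalues are -3, 2.
μ=-3: eigenvector (5, -3).
μ=2: eigenvector (2, -1).
P = [[5, 2], [-3, -1]], D = diag(-3, 2), P⁻¹ = [[-1, -2], [3, 5]].
T³ = P·diag(-27, 8)·P⁻¹ = [[183, 350], [-105, -202]].
The requested entry is 350.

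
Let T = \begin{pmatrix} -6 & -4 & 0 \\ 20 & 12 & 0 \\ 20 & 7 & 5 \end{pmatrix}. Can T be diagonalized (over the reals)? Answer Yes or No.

Characteristic polynomial: p(μ) = μ^3 - 11μ^2 + 38μ - 40 = (μ - 5)(μ - 4)(μ - 2).
All 3 eigenvalues are distinct, so T is diagonalizable.

Yes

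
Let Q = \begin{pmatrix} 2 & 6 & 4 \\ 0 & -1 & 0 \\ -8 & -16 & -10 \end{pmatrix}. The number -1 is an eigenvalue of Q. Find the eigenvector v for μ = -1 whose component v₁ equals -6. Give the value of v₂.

3

Q + 1I = [[3, 6, 4], [0, 0, 0], [-8, -16, -9]].
Solving (Q + 1I)v = 0 gives the eigenspace spanned by (-6, 3, 0).
With v₁ = -6, v = (-6, 3, 0), so v₂ = 3.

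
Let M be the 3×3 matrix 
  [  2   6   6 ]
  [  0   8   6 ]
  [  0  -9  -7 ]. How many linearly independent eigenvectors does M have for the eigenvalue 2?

M − 2I = [[0, 6, 6], [0, 6, 6], [0, -9, -9]].
This matrix has rank 1, so its null space has dimension 3 − 1 = 2.

2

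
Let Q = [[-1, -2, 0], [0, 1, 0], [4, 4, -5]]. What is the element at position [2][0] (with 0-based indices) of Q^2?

Characteristic polynomial: λ^3 + 5λ^2 - λ - 5 = (λ - 1)(λ + 1)(λ + 5), so the eigenvalues are -5, -1, 1.
λ=-1: eigenvector (1, 0, 1).
λ=-5: eigenvector (0, 0, 1).
λ=1: eigenvector (-1, 1, 0).
P = [[1, 0, -1], [0, 0, 1], [1, 1, 0]], D = diag(-1, -5, 1), P⁻¹ = [[1, 1, 0], [-1, -1, 1], [0, 1, 0]].
Q² = P·diag(1, 25, 1)·P⁻¹ = [[1, 0, 0], [0, 1, 0], [-24, -24, 25]].
The requested entry is -24.

-24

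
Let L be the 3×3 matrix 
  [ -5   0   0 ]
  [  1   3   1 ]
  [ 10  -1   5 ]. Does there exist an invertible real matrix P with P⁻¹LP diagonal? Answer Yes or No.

No

Characteristic polynomial: p(r) = r^3 - 3r^2 - 24r + 80 = (r - 4)^2(r + 5).
r = 4 has algebraic multiplicity 2; rank(L − 4I) = 2, so geometric multiplicity = 1.
Geometric multiplicity < algebraic multiplicity, so L is not diagonalizable.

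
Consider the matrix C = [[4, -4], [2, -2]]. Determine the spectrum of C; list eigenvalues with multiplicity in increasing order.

Characteristic polynomial: p(s) = s^2 - 2s = s(s - 2).
Roots (with multiplicity): 0, 2.

0, 2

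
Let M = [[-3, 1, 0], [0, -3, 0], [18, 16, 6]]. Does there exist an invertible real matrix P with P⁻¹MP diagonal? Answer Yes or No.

No

Characteristic polynomial: p(λ) = λ^3 - 27λ - 54 = (λ - 6)(λ + 3)^2.
λ = -3 has algebraic multiplicity 2; rank(M + 3I) = 2, so geometric multiplicity = 1.
Geometric multiplicity < algebraic multiplicity, so M is not diagonalizable.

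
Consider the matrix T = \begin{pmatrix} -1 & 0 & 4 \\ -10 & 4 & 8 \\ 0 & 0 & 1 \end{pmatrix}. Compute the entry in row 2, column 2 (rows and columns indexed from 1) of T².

Characteristic polynomial: μ^3 - 4μ^2 - μ + 4 = (μ - 4)(μ - 1)(μ + 1), so the eigenvalues are -1, 1, 4.
μ=-1: eigenvector (1, 2, 0).
μ=4: eigenvector (0, 1, 0).
μ=1: eigenvector (2, 4, 1).
P = [[1, 0, 2], [2, 1, 4], [0, 0, 1]], D = diag(-1, 4, 1), P⁻¹ = [[1, 0, -2], [-2, 1, 0], [0, 0, 1]].
T² = P·diag(1, 16, 1)·P⁻¹ = [[1, 0, 0], [-30, 16, 0], [0, 0, 1]].
The requested entry is 16.

16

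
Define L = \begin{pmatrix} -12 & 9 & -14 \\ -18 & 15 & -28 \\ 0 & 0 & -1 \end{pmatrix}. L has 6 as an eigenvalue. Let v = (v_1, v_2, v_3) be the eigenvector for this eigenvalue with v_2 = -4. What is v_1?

L − 6I = [[-18, 9, -14], [-18, 9, -28], [0, 0, -7]].
Solving (L − 6I)v = 0 gives the eigenspace spanned by (-2, -4, 0).
With v_2 = -4, v = (-2, -4, 0), so v_1 = -2.

-2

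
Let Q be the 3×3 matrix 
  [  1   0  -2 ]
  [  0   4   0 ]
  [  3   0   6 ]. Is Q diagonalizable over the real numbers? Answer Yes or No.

Yes

Characteristic polynomial: p(r) = r^3 - 11r^2 + 40r - 48 = (r - 4)^2(r - 3).
r = 4 has algebraic multiplicity 2; rank(Q − 4I) = 1, so geometric multiplicity = 2.
Every eigenvalue has geometric = algebraic multiplicity, so Q is diagonalizable.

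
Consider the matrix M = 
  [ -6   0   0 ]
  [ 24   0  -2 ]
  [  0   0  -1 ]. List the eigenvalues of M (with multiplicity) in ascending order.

-6, -1, 0

Characteristic polynomial: p(s) = s^3 + 7s^2 + 6s = s(s + 1)(s + 6).
Roots (with multiplicity): -6, -1, 0.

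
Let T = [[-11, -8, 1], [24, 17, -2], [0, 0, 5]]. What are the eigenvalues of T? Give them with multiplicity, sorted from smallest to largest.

1, 5, 5

Characteristic polynomial: p(μ) = μ^3 - 11μ^2 + 35μ - 25 = (μ - 5)^2(μ - 1).
Roots (with multiplicity): 1, 5, 5.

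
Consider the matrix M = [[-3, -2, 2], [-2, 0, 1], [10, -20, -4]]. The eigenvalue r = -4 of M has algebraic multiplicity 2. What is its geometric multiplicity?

M + 4I = [[1, -2, 2], [-2, 4, 1], [10, -20, 0]].
This matrix has rank 2, so its null space has dimension 3 − 2 = 1.

1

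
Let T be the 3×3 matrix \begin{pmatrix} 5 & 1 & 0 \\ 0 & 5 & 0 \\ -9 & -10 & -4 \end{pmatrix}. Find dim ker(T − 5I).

1

T − 5I = [[0, 1, 0], [0, 0, 0], [-9, -10, -9]].
This matrix has rank 2, so its null space has dimension 3 − 2 = 1.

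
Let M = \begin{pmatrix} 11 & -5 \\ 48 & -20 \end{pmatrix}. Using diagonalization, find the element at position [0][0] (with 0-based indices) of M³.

Characteristic polynomial: t^2 + 9t + 20 = (t + 4)(t + 5), so the eigenvalues are -5, -4.
t=-4: eigenvector (1, 3).
t=-5: eigenvector (5, 16).
P = [[1, 5], [3, 16]], D = diag(-4, -5), P⁻¹ = [[16, -5], [-3, 1]].
M³ = P·diag(-64, -125)·P⁻¹ = [[851, -305], [2928, -1040]].
The requested entry is 851.

851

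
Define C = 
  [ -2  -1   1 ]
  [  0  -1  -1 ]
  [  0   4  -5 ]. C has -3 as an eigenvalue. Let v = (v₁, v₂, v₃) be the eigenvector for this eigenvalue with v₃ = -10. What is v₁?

C + 3I = [[1, -1, 1], [0, 2, -1], [0, 4, -2]].
Solving (C + 3I)v = 0 gives the eigenspace spanned by (5, -5, -10).
With v₃ = -10, v = (5, -5, -10), so v₁ = 5.

5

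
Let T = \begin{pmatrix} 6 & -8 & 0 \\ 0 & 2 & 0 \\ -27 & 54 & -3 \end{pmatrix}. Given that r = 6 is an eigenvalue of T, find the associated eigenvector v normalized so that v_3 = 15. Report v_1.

-5

T − 6I = [[0, -8, 0], [0, -4, 0], [-27, 54, -9]].
Solving (T − 6I)v = 0 gives the eigenspace spanned by (-5, 0, 15).
With v_3 = 15, v = (-5, 0, 15), so v_1 = -5.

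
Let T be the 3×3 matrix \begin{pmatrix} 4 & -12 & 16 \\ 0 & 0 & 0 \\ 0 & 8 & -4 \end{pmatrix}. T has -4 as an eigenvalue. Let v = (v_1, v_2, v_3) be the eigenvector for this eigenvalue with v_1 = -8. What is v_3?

4

T + 4I = [[8, -12, 16], [0, 4, 0], [0, 8, 0]].
Solving (T + 4I)v = 0 gives the eigenspace spanned by (-8, 0, 4).
With v_1 = -8, v = (-8, 0, 4), so v_3 = 4.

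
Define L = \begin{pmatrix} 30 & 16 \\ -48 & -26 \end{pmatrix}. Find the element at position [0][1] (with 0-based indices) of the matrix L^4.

2560

Characteristic polynomial: r^2 - 4r - 12 = (r - 6)(r + 2), so the eigenvalues are -2, 6.
r=6: eigenvector (2, -3).
r=-2: eigenvector (1, -2).
P = [[2, 1], [-3, -2]], D = diag(6, -2), P⁻¹ = [[2, 1], [-3, -2]].
L⁴ = P·diag(1296, 16)·P⁻¹ = [[5136, 2560], [-7680, -3824]].
The requested entry is 2560.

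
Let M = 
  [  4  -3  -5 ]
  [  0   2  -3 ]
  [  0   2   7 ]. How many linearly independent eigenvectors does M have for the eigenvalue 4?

M − 4I = [[0, -3, -5], [0, -2, -3], [0, 2, 3]].
This matrix has rank 2, so its null space has dimension 3 − 2 = 1.

1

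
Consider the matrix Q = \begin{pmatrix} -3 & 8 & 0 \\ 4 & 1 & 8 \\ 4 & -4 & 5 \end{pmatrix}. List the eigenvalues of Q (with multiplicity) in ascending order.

Characteristic polynomial: p(s) = s^3 - 3s^2 - 13s + 15 = (s - 5)(s - 1)(s + 3).
Roots (with multiplicity): -3, 1, 5.

-3, 1, 5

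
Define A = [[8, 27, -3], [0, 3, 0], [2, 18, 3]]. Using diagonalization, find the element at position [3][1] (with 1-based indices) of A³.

Characteristic polynomial: t^3 - 14t^2 + 63t - 90 = (t - 6)(t - 5)(t - 3), so the eigenvalues are 3, 5, 6.
t=6: eigenvector (3, 0, 2).
t=5: eigenvector (1, 0, 1).
t=3: eigenvector (-9, 1, -6).
P = [[3, 1, -9], [0, 0, 1], [2, 1, -6]], D = diag(6, 5, 3), P⁻¹ = [[1, 3, -1], [-2, 0, 3], [0, 1, 0]].
A³ = P·diag(216, 125, 27)·P⁻¹ = [[398, 1701, -273], [0, 27, 0], [182, 1134, -57]].
The requested entry is 182.

182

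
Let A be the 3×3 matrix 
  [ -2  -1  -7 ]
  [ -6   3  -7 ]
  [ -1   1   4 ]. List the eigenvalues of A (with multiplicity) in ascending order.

Characteristic polynomial: p(r) = r^3 - 5r^2 - 8r + 48 = (r - 4)^2(r + 3).
Roots (with multiplicity): -3, 4, 4.

-3, 4, 4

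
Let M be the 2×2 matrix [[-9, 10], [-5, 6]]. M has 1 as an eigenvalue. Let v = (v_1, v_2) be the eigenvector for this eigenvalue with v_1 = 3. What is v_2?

3

M − 1I = [[-10, 10], [-5, 5]].
Solving (M − 1I)v = 0 gives the eigenspace spanned by (3, 3).
With v_1 = 3, v = (3, 3), so v_2 = 3.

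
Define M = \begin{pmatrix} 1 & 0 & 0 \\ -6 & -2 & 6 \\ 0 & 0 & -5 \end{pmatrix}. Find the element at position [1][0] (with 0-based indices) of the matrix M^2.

Characteristic polynomial: μ^3 + 6μ^2 + 3μ - 10 = (μ - 1)(μ + 2)(μ + 5), so the eigenvalues are -5, -2, 1.
μ=1: eigenvector (1, -2, 0).
μ=-2: eigenvector (0, 1, 0).
μ=-5: eigenvector (0, -2, 1).
P = [[1, 0, 0], [-2, 1, -2], [0, 0, 1]], D = diag(1, -2, -5), P⁻¹ = [[1, 0, 0], [2, 1, 2], [0, 0, 1]].
M² = P·diag(1, 4, 25)·P⁻¹ = [[1, 0, 0], [6, 4, -42], [0, 0, 25]].
The requested entry is 6.

6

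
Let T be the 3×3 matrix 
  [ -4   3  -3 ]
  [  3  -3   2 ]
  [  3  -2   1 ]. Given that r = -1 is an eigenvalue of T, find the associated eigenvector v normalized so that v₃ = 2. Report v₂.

T + 1I = [[-3, 3, -3], [3, -2, 2], [3, -2, 2]].
Solving (T + 1I)v = 0 gives the eigenspace spanned by (0, 2, 2).
With v₃ = 2, v = (0, 2, 2), so v₂ = 2.

2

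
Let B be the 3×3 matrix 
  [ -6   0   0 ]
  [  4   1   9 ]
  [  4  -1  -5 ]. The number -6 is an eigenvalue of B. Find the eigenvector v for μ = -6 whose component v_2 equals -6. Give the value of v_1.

B + 6I = [[0, 0, 0], [4, 7, 9], [4, -1, 1]].
Solving (B + 6I)v = 0 gives the eigenspace spanned by (-3, -6, 6).
With v_2 = -6, v = (-3, -6, 6), so v_1 = -3.

-3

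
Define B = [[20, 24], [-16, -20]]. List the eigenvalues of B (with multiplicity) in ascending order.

Characteristic polynomial: p(μ) = μ^2 - 16 = (μ - 4)(μ + 4).
Roots (with multiplicity): -4, 4.

-4, 4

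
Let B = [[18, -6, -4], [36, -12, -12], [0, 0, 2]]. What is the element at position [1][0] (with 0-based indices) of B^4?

Characteristic polynomial: t^3 - 8t^2 + 12t = t(t - 6)(t - 2), so the eigenvalues are 0, 2, 6.
t=6: eigenvector (1, 2, 0).
t=0: eigenvector (1, 3, 0).
t=2: eigenvector (-2, -6, 1).
P = [[1, 1, -2], [2, 3, -6], [0, 0, 1]], D = diag(6, 0, 2), P⁻¹ = [[3, -1, 0], [-2, 1, 2], [0, 0, 1]].
B⁴ = P·diag(1296, 0, 16)·P⁻¹ = [[3888, -1296, -32], [7776, -2592, -96], [0, 0, 16]].
The requested entry is 7776.

7776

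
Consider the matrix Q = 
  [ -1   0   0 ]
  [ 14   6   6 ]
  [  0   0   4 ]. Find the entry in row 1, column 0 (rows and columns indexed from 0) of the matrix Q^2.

70

Characteristic polynomial: λ^3 - 9λ^2 + 14λ + 24 = (λ - 6)(λ - 4)(λ + 1), so the eigenvalues are -1, 4, 6.
λ=-1: eigenvector (1, -2, 0).
λ=4: eigenvector (0, -3, 1).
λ=6: eigenvector (0, 1, 0).
P = [[1, 0, 0], [-2, -3, 1], [0, 1, 0]], D = diag(-1, 4, 6), P⁻¹ = [[1, 0, 0], [0, 0, 1], [2, 1, 3]].
Q² = P·diag(1, 16, 36)·P⁻¹ = [[1, 0, 0], [70, 36, 60], [0, 0, 16]].
The requested entry is 70.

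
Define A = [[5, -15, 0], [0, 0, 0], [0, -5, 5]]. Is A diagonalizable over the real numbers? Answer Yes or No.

Yes

Characteristic polynomial: p(s) = s^3 - 10s^2 + 25s = s(s - 5)^2.
s = 5 has algebraic multiplicity 2; rank(A − 5I) = 1, so geometric multiplicity = 2.
Every eigenvalue has geometric = algebraic multiplicity, so A is diagonalizable.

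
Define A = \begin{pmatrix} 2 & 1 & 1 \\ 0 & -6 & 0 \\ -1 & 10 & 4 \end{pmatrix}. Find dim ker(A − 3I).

1

A − 3I = [[-1, 1, 1], [0, -9, 0], [-1, 10, 1]].
This matrix has rank 2, so its null space has dimension 3 − 2 = 1.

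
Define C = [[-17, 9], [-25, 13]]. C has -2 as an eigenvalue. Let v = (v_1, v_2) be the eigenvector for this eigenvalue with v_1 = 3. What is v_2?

C + 2I = [[-15, 9], [-25, 15]].
Solving (C + 2I)v = 0 gives the eigenspace spanned by (3, 5).
With v_1 = 3, v = (3, 5), so v_2 = 5.

5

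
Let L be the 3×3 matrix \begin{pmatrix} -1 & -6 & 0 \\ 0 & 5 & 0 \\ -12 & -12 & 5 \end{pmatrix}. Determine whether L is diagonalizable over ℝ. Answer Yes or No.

Characteristic polynomial: p(t) = t^3 - 9t^2 + 15t + 25 = (t - 5)^2(t + 1).
t = 5 has algebraic multiplicity 2; rank(L − 5I) = 1, so geometric multiplicity = 2.
Every eigenvalue has geometric = algebraic multiplicity, so L is diagonalizable.

Yes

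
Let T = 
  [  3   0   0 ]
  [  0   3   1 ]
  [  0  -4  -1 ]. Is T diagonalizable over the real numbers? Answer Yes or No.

Characteristic polynomial: p(μ) = μ^3 - 5μ^2 + 7μ - 3 = (μ - 3)(μ - 1)^2.
μ = 1 has algebraic multiplicity 2; rank(T − 1I) = 2, so geometric multiplicity = 1.
Geometric multiplicity < algebraic multiplicity, so T is not diagonalizable.

No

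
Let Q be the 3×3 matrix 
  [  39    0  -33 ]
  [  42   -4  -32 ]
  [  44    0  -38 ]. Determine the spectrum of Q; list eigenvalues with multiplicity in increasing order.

-5, -4, 6

Characteristic polynomial: p(t) = t^3 + 3t^2 - 34t - 120 = (t - 6)(t + 4)(t + 5).
Roots (with multiplicity): -5, -4, 6.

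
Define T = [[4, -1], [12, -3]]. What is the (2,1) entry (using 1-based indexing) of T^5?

Characteristic polynomial: λ^2 - λ = λ(λ - 1), so the eigenvalues are 0, 1.
λ=0: eigenvector (1, 4).
λ=1: eigenvector (1, 3).
P = [[1, 1], [4, 3]], D = diag(0, 1), P⁻¹ = [[-3, 1], [4, -1]].
T⁵ = P·diag(0, 1)·P⁻¹ = [[4, -1], [12, -3]].
The requested entry is 12.

12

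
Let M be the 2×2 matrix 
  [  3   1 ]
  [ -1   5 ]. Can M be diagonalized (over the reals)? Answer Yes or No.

Characteristic polynomial: p(t) = t^2 - 8t + 16 = (t - 4)^2.
t = 4 has algebraic multiplicity 2; rank(M − 4I) = 1, so geometric multiplicity = 1.
Geometric multiplicity < algebraic multiplicity, so M is not diagonalizable.

No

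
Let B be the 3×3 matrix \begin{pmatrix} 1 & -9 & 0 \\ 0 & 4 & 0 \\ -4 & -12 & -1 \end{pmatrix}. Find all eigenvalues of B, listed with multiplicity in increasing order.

-1, 1, 4

Characteristic polynomial: p(μ) = μ^3 - 4μ^2 - μ + 4 = (μ - 4)(μ - 1)(μ + 1).
Roots (with multiplicity): -1, 1, 4.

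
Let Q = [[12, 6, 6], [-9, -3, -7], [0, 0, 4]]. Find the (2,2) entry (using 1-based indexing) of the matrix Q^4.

Characteristic polynomial: t^3 - 13t^2 + 54t - 72 = (t - 6)(t - 4)(t - 3), so the eigenvalues are 3, 4, 6.
t=6: eigenvector (1, -1, 0).
t=3: eigenvector (-2, 3, 0).
t=4: eigenvector (0, -1, 1).
P = [[1, -2, 0], [-1, 3, -1], [0, 0, 1]], D = diag(6, 3, 4), P⁻¹ = [[3, 2, 2], [1, 1, 1], [0, 0, 1]].
Q⁴ = P·diag(1296, 81, 256)·P⁻¹ = [[3726, 2430, 2430], [-3645, -2349, -2605], [0, 0, 256]].
The requested entry is -2349.

-2349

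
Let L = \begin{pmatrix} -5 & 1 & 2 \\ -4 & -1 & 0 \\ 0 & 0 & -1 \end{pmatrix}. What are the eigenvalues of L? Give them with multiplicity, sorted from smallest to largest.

Characteristic polynomial: p(t) = t^3 + 7t^2 + 15t + 9 = (t + 1)(t + 3)^2.
Roots (with multiplicity): -3, -3, -1.

-3, -3, -1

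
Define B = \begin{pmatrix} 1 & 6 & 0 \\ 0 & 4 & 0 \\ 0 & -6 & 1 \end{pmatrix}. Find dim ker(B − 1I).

2

B − 1I = [[0, 6, 0], [0, 3, 0], [0, -6, 0]].
This matrix has rank 1, so its null space has dimension 3 − 1 = 2.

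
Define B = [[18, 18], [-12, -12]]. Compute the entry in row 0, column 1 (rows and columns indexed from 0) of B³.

648

Characteristic polynomial: t^2 - 6t = t(t - 6), so the eigenvalues are 0, 6.
t=6: eigenvector (3, -2).
t=0: eigenvector (-1, 1).
P = [[3, -1], [-2, 1]], D = diag(6, 0), P⁻¹ = [[1, 1], [2, 3]].
B³ = P·diag(216, 0)·P⁻¹ = [[648, 648], [-432, -432]].
The requested entry is 648.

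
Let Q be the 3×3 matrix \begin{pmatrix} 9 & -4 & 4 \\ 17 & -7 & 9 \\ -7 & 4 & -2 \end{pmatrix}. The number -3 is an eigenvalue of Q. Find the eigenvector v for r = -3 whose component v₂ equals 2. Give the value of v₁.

Q + 3I = [[12, -4, 4], [17, -4, 9], [-7, 4, 1]].
Solving (Q + 3I)v = 0 gives the eigenspace spanned by (1, 2, -1).
With v₂ = 2, v = (1, 2, -1), so v₁ = 1.

1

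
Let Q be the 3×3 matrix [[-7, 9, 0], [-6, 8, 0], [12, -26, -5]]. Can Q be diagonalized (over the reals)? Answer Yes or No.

Characteristic polynomial: p(r) = r^3 + 4r^2 - 7r - 10 = (r - 2)(r + 1)(r + 5).
All 3 eigenvalues are distinct, so Q is diagonalizable.

Yes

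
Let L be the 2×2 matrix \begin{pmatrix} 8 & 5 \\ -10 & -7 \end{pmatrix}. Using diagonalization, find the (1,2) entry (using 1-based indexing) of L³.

Characteristic polynomial: r^2 - r - 6 = (r - 3)(r + 2), so the eigenvalues are -2, 3.
r=3: eigenvector (1, -1).
r=-2: eigenvector (-1, 2).
P = [[1, -1], [-1, 2]], D = diag(3, -2), P⁻¹ = [[2, 1], [1, 1]].
L³ = P·diag(27, -8)·P⁻¹ = [[62, 35], [-70, -43]].
The requested entry is 35.

35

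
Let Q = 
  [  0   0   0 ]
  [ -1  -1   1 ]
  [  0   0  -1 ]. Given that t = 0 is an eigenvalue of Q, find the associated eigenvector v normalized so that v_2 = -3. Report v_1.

3

Q = [[0, 0, 0], [-1, -1, 1], [0, 0, -1]].
Solving (Q)v = 0 gives the eigenspace spanned by (3, -3, 0).
With v_2 = -3, v = (3, -3, 0), so v_1 = 3.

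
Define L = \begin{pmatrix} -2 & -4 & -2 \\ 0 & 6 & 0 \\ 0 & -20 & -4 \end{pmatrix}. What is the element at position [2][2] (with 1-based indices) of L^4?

Characteristic polynomial: λ^3 - 28λ - 48 = (λ - 6)(λ + 2)(λ + 4), so the eigenvalues are -4, -2, 6.
λ=-4: eigenvector (1, 0, 1).
λ=-2: eigenvector (-1, 0, 0).
λ=6: eigenvector (0, 1, -2).
P = [[1, -1, 0], [0, 0, 1], [1, 0, -2]], D = diag(-4, -2, 6), P⁻¹ = [[0, 2, 1], [-1, 2, 1], [0, 1, 0]].
L⁴ = P·diag(256, 16, 1296)·P⁻¹ = [[16, 480, 240], [0, 1296, 0], [0, -2080, 256]].
The requested entry is 1296.

1296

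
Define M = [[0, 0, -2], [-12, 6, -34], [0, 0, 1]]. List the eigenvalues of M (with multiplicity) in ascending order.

Characteristic polynomial: p(s) = s^3 - 7s^2 + 6s = s(s - 6)(s - 1).
Roots (with multiplicity): 0, 1, 6.

0, 1, 6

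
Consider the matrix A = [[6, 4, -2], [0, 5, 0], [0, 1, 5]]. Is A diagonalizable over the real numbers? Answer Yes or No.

No

Characteristic polynomial: p(s) = s^3 - 16s^2 + 85s - 150 = (s - 6)(s - 5)^2.
s = 5 has algebraic multiplicity 2; rank(A − 5I) = 2, so geometric multiplicity = 1.
Geometric multiplicity < algebraic multiplicity, so A is not diagonalizable.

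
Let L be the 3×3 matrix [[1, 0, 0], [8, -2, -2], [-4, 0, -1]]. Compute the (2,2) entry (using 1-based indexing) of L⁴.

16

Characteristic polynomial: t^3 + 2t^2 - t - 2 = (t - 1)(t + 1)(t + 2), so the eigenvalues are -2, -1, 1.
t=1: eigenvector (1, 4, -2).
t=-2: eigenvector (0, 1, 0).
t=-1: eigenvector (0, -2, 1).
P = [[1, 0, 0], [4, 1, -2], [-2, 0, 1]], D = diag(1, -2, -1), P⁻¹ = [[1, 0, 0], [0, 1, 2], [2, 0, 1]].
L⁴ = P·diag(1, 16, 1)·P⁻¹ = [[1, 0, 0], [0, 16, 30], [0, 0, 1]].
The requested entry is 16.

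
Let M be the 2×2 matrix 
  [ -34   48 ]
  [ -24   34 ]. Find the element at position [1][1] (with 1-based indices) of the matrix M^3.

Characteristic polynomial: t^2 - 4 = (t - 2)(t + 2), so the eigenvalues are -2, 2.
t=2: eigenvector (4, 3).
t=-2: eigenvector (-3, -2).
P = [[4, -3], [3, -2]], D = diag(2, -2), P⁻¹ = [[-2, 3], [-3, 4]].
M³ = P·diag(8, -8)·P⁻¹ = [[-136, 192], [-96, 136]].
The requested entry is -136.

-136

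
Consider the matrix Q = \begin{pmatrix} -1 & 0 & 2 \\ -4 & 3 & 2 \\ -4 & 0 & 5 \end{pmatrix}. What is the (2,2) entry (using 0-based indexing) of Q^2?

17

Characteristic polynomial: λ^3 - 7λ^2 + 15λ - 9 = (λ - 3)^2(λ - 1), so the eigenvalues are 1, 3, 3.
λ=3: eigenvector (-1, 0, -2).
λ=3: eigenvector (0, 1, 0).
λ=1: eigenvector (1, 1, 1).
P = [[-1, 0, 1], [0, 1, 1], [-2, 0, 1]], D = diag(3, 3, 1), P⁻¹ = [[1, 0, -1], [-2, 1, 1], [2, 0, -1]].
Q² = P·diag(9, 9, 1)·P⁻¹ = [[-7, 0, 8], [-16, 9, 8], [-16, 0, 17]].
The requested entry is 17.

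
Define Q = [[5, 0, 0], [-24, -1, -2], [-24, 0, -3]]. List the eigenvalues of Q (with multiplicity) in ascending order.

-3, -1, 5

Characteristic polynomial: p(λ) = λ^3 - λ^2 - 17λ - 15 = (λ - 5)(λ + 1)(λ + 3).
Roots (with multiplicity): -3, -1, 5.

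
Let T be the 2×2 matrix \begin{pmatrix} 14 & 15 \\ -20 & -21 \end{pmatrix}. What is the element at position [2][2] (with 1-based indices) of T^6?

186621

Characteristic polynomial: r^2 + 7r + 6 = (r + 1)(r + 6), so the eigenvalues are -6, -1.
r=-1: eigenvector (1, -1).
r=-6: eigenvector (-3, 4).
P = [[1, -3], [-1, 4]], D = diag(-1, -6), P⁻¹ = [[4, 3], [1, 1]].
T⁶ = P·diag(1, 46656)·P⁻¹ = [[-139964, -139965], [186620, 186621]].
The requested entry is 186621.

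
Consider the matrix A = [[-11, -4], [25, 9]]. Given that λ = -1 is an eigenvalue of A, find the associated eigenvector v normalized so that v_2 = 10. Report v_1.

A + 1I = [[-10, -4], [25, 10]].
Solving (A + 1I)v = 0 gives the eigenspace spanned by (-4, 10).
With v_2 = 10, v = (-4, 10), so v_1 = -4.

-4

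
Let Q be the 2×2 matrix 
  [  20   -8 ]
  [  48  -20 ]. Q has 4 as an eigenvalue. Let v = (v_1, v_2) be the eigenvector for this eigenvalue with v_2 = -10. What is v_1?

Q − 4I = [[16, -8], [48, -24]].
Solving (Q − 4I)v = 0 gives the eigenspace spanned by (-5, -10).
With v_2 = -10, v = (-5, -10), so v_1 = -5.

-5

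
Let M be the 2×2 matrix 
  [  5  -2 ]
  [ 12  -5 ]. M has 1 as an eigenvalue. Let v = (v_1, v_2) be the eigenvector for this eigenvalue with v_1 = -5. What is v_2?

-10

M − 1I = [[4, -2], [12, -6]].
Solving (M − 1I)v = 0 gives the eigenspace spanned by (-5, -10).
With v_1 = -5, v = (-5, -10), so v_2 = -10.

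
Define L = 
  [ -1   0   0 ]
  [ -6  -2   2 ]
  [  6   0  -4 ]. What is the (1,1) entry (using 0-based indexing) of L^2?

Characteristic polynomial: s^3 + 7s^2 + 14s + 8 = (s + 1)(s + 2)(s + 4), so the eigenvalues are -4, -2, -1.
s=-4: eigenvector (0, -1, 1).
s=-2: eigenvector (0, 1, 0).
s=-1: eigenvector (1, -2, 2).
P = [[0, 0, 1], [-1, 1, -2], [1, 0, 2]], D = diag(-4, -2, -1), P⁻¹ = [[-2, 0, 1], [0, 1, 1], [1, 0, 0]].
L² = P·diag(16, 4, 1)·P⁻¹ = [[1, 0, 0], [30, 4, -12], [-30, 0, 16]].
The requested entry is 4.

4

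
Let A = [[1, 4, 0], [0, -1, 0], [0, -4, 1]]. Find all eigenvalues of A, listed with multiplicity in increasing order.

-1, 1, 1

Characteristic polynomial: p(μ) = μ^3 - μ^2 - μ + 1 = (μ - 1)^2(μ + 1).
Roots (with multiplicity): -1, 1, 1.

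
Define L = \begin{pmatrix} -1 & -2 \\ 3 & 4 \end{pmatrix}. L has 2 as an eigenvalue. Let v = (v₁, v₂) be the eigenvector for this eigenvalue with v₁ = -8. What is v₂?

12

L − 2I = [[-3, -2], [3, 2]].
Solving (L − 2I)v = 0 gives the eigenspace spanned by (-8, 12).
With v₁ = -8, v = (-8, 12), so v₂ = 12.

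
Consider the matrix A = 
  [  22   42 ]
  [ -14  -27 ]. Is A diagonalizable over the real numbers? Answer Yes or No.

Characteristic polynomial: p(λ) = λ^2 + 5λ - 6 = (λ - 1)(λ + 6).
All 2 eigenvalues are distinct, so A is diagonalizable.

Yes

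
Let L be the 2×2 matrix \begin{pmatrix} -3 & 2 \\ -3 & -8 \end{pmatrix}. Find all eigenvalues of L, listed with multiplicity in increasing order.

Characteristic polynomial: p(r) = r^2 + 11r + 30 = (r + 5)(r + 6).
Roots (with multiplicity): -6, -5.

-6, -5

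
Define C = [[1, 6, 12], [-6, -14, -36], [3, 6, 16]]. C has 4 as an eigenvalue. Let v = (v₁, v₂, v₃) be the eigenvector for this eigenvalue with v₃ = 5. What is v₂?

-10

C − 4I = [[-3, 6, 12], [-6, -18, -36], [3, 6, 12]].
Solving (C − 4I)v = 0 gives the eigenspace spanned by (0, -10, 5).
With v₃ = 5, v = (0, -10, 5), so v₂ = -10.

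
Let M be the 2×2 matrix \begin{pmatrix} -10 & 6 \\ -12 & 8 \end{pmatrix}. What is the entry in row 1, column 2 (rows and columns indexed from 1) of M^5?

Characteristic polynomial: λ^2 + 2λ - 8 = (λ - 2)(λ + 4), so the eigenvalues are -4, 2.
λ=2: eigenvector (1, 2).
λ=-4: eigenvector (-1, -1).
P = [[1, -1], [2, -1]], D = diag(2, -4), P⁻¹ = [[-1, 1], [-2, 1]].
M⁵ = P·diag(32, -1024)·P⁻¹ = [[-2080, 1056], [-2112, 1088]].
The requested entry is 1056.

1056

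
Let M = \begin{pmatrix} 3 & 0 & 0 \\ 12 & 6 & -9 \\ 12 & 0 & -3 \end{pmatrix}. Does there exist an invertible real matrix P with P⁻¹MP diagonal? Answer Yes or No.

Yes

Characteristic polynomial: p(μ) = μ^3 - 6μ^2 - 9μ + 54 = (μ - 6)(μ - 3)(μ + 3).
All 3 eigenvalues are distinct, so M is diagonalizable.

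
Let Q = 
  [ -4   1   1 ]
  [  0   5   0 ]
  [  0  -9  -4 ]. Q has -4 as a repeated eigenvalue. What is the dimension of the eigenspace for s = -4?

1

Q + 4I = [[0, 1, 1], [0, 9, 0], [0, -9, 0]].
This matrix has rank 2, so its null space has dimension 3 − 2 = 1.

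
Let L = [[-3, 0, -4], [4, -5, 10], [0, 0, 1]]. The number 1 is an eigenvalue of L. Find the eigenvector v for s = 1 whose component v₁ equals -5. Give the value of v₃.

L − 1I = [[-4, 0, -4], [4, -6, 10], [0, 0, 0]].
Solving (L − 1I)v = 0 gives the eigenspace spanned by (-5, 5, 5).
With v₁ = -5, v = (-5, 5, 5), so v₃ = 5.

5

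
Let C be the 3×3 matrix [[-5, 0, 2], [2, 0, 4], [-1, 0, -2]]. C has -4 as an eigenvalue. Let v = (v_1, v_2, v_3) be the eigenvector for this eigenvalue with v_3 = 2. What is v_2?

C + 4I = [[-1, 0, 2], [2, 4, 4], [-1, 0, 2]].
Solving (C + 4I)v = 0 gives the eigenspace spanned by (4, -4, 2).
With v_3 = 2, v = (4, -4, 2), so v_2 = -4.

-4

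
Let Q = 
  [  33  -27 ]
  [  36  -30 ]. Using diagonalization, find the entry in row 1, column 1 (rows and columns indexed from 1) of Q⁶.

Characteristic polynomial: λ^2 - 3λ - 18 = (λ - 6)(λ + 3), so the eigenvalues are -3, 6.
λ=6: eigenvector (1, 1).
λ=-3: eigenvector (3, 4).
P = [[1, 3], [1, 4]], D = diag(6, -3), P⁻¹ = [[4, -3], [-1, 1]].
Q⁶ = P·diag(46656, 729)·P⁻¹ = [[184437, -137781], [183708, -137052]].
The requested entry is 184437.

184437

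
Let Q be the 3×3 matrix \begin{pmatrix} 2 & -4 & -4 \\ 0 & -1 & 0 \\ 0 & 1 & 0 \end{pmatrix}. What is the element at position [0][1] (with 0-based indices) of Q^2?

-8

Characteristic polynomial: t^3 - t^2 - 2t = t(t - 2)(t + 1), so the eigenvalues are -1, 0, 2.
t=2: eigenvector (1, 0, 0).
t=-1: eigenvector (0, 1, -1).
t=0: eigenvector (2, 0, 1).
P = [[1, 0, 2], [0, 1, 0], [0, -1, 1]], D = diag(2, -1, 0), P⁻¹ = [[1, -2, -2], [0, 1, 0], [0, 1, 1]].
Q² = P·diag(4, 1, 0)·P⁻¹ = [[4, -8, -8], [0, 1, 0], [0, -1, 0]].
The requested entry is -8.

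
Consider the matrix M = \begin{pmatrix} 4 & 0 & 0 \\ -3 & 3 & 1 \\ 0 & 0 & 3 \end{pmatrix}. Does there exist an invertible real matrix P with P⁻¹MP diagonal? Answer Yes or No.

No

Characteristic polynomial: p(s) = s^3 - 10s^2 + 33s - 36 = (s - 4)(s - 3)^2.
s = 3 has algebraic multiplicity 2; rank(M − 3I) = 2, so geometric multiplicity = 1.
Geometric multiplicity < algebraic multiplicity, so M is not diagonalizable.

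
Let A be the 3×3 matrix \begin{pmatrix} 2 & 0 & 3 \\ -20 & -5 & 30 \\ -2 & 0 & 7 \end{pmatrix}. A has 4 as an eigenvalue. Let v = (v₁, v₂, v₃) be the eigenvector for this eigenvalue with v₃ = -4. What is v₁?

-6

A − 4I = [[-2, 0, 3], [-20, -9, 30], [-2, 0, 3]].
Solving (A − 4I)v = 0 gives the eigenspace spanned by (-6, 0, -4).
With v₃ = -4, v = (-6, 0, -4), so v₁ = -6.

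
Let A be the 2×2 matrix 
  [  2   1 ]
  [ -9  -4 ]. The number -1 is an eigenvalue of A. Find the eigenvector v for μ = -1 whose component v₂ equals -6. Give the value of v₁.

A + 1I = [[3, 1], [-9, -3]].
Solving (A + 1I)v = 0 gives the eigenspace spanned by (2, -6).
With v₂ = -6, v = (2, -6), so v₁ = 2.

2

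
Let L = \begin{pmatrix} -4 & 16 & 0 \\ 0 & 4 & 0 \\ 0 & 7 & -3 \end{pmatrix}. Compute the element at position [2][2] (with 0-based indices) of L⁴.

Characteristic polynomial: λ^3 + 3λ^2 - 16λ - 48 = (λ - 4)(λ + 3)(λ + 4), so the eigenvalues are -4, -3, 4.
λ=-4: eigenvector (1, 0, 0).
λ=4: eigenvector (2, 1, 1).
λ=-3: eigenvector (0, 0, 1).
P = [[1, 2, 0], [0, 1, 0], [0, 1, 1]], D = diag(-4, 4, -3), P⁻¹ = [[1, -2, 0], [0, 1, 0], [0, -1, 1]].
L⁴ = P·diag(256, 256, 81)·P⁻¹ = [[256, 0, 0], [0, 256, 0], [0, 175, 81]].
The requested entry is 81.

81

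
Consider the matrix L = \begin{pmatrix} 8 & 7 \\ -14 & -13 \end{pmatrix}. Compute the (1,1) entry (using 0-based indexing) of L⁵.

Characteristic polynomial: s^2 + 5s - 6 = (s - 1)(s + 6), so the eigenvalues are -6, 1.
s=-6: eigenvector (1, -2).
s=1: eigenvector (1, -1).
P = [[1, 1], [-2, -1]], D = diag(-6, 1), P⁻¹ = [[-1, -1], [2, 1]].
L⁵ = P·diag(-7776, 1)·P⁻¹ = [[7778, 7777], [-15554, -15553]].
The requested entry is -15553.

-15553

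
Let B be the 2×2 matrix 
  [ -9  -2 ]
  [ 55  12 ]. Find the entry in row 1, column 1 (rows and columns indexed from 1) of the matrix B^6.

-629

Characteristic polynomial: μ^2 - 3μ + 2 = (μ - 2)(μ - 1), so the eigenvalues are 1, 2.
μ=1: eigenvector (1, -5).
μ=2: eigenvector (-2, 11).
P = [[1, -2], [-5, 11]], D = diag(1, 2), P⁻¹ = [[11, 2], [5, 1]].
B⁶ = P·diag(1, 64)·P⁻¹ = [[-629, -126], [3465, 694]].
The requested entry is -629.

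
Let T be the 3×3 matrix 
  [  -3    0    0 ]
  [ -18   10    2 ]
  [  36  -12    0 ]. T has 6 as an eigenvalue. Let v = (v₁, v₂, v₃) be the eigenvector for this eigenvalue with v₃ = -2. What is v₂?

1

T − 6I = [[-9, 0, 0], [-18, 4, 2], [36, -12, -6]].
Solving (T − 6I)v = 0 gives the eigenspace spanned by (0, 1, -2).
With v₃ = -2, v = (0, 1, -2), so v₂ = 1.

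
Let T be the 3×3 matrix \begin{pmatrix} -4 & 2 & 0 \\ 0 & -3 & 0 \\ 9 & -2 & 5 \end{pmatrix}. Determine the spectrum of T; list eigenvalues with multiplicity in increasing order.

-4, -3, 5

Characteristic polynomial: p(s) = s^3 + 2s^2 - 23s - 60 = (s - 5)(s + 3)(s + 4).
Roots (with multiplicity): -4, -3, 5.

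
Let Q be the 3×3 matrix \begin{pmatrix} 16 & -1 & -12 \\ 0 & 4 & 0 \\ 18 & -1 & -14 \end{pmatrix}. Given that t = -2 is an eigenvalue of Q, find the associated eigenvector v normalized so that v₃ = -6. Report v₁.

-4

Q + 2I = [[18, -1, -12], [0, 6, 0], [18, -1, -12]].
Solving (Q + 2I)v = 0 gives the eigenspace spanned by (-4, 0, -6).
With v₃ = -6, v = (-4, 0, -6), so v₁ = -4.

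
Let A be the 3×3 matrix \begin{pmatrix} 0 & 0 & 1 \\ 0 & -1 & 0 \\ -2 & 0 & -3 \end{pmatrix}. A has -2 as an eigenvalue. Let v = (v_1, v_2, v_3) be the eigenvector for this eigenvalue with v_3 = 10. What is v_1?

A + 2I = [[2, 0, 1], [0, 1, 0], [-2, 0, -1]].
Solving (A + 2I)v = 0 gives the eigenspace spanned by (-5, 0, 10).
With v_3 = 10, v = (-5, 0, 10), so v_1 = -5.

-5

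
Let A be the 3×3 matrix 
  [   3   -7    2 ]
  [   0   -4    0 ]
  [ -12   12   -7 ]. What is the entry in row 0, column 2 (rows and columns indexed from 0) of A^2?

-8

Characteristic polynomial: r^3 + 8r^2 + 19r + 12 = (r + 1)(r + 3)(r + 4), so the eigenvalues are -4, -3, -1.
r=-1: eigenvector (1, 0, -2).
r=-4: eigenvector (1, 1, 0).
r=-3: eigenvector (-1, 0, 3).
P = [[1, 1, -1], [0, 1, 0], [-2, 0, 3]], D = diag(-1, -4, -3), P⁻¹ = [[3, -3, 1], [0, 1, 0], [2, -2, 1]].
A² = P·diag(1, 16, 9)·P⁻¹ = [[-15, 31, -8], [0, 16, 0], [48, -48, 25]].
The requested entry is -8.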